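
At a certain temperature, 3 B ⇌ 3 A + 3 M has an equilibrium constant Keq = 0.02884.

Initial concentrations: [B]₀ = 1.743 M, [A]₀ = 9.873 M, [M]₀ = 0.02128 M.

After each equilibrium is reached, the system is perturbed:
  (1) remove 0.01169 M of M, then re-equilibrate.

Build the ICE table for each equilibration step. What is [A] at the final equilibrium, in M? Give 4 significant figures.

[A]_eq = 9.916 M

Q₀ = 0.001751 vs Keq = 0.02884 ⇒ Q<K, forward
Step 1:
                   B          A          M
  Initial      1.743      9.873    0.02128
  Change     -0.0317     0.0317     0.0317
  Equil        1.711      9.905    0.05298
  solve Keq expr → x = 0.01057; check Q = 0.02884
Then remove 0.01169 M of M.
Step 2:
                   B          A          M
  Initial      1.711      9.905    0.04129
  Change    -0.01128    0.01128    0.01128
  Equil          1.7      9.916    0.05258
  solve Keq expr → x = 0.00376; check Q = 0.02884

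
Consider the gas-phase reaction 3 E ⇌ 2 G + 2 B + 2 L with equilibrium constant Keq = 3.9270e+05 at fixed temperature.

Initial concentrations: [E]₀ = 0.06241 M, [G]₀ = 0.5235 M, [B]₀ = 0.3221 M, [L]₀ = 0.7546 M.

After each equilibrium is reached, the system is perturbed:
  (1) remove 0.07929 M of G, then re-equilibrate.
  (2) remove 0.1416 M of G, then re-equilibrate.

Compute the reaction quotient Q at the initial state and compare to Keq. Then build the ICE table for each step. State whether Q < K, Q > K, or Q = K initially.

Q₀ = 66.6; Q < K (proceeds forward)

Q₀ = 66.6 vs Keq = 3.9270e+05 ⇒ Q<K, forward
Step 1:
                  E         G         B         L
  Initial   0.06241    0.5235    0.3221    0.7546
  Change   -0.05837   0.03891   0.03891   0.03891
  Equil    0.004043    0.5624     0.361    0.7935
  solve Keq expr → x = 0.01946; check Q = 3.9270e+05
Then remove 0.07929 M of G.
Step 2:
                  E         G         B         L
  Initial  0.004043    0.4831     0.361    0.7935
  Change  -3.8574e-04 2.5716e-04 2.5716e-04 2.5716e-04
  Equil    0.003658    0.4834    0.3613    0.7938
  solve Keq expr → x = 1.2858e-04; check Q = 3.9270e+05
Then remove 0.1416 M of G.
Step 3:
                  E         G         B         L
  Initial  0.003658    0.3418    0.3613    0.7938
  Change  -7.4795e-04 4.9864e-04 4.9864e-04 4.9864e-04
  Equil     0.00291    0.3423    0.3618    0.7943
  solve Keq expr → x = 2.4932e-04; check Q = 3.9270e+05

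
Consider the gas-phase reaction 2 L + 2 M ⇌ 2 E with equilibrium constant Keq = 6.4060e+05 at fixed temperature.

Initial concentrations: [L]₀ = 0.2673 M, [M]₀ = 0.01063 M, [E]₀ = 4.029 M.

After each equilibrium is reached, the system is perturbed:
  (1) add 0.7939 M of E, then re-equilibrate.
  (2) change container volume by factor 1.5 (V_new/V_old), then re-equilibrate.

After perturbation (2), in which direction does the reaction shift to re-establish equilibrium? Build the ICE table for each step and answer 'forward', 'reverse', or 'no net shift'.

Q₀ = 2.0106e+06 vs Keq = 6.4060e+05 ⇒ Q>K, reverse
Step 1:
                  L         M         E
  Initial    0.2673   0.01063     4.029
  Change   0.007644  0.007644 -0.007644
  Equil      0.2749   0.01827     4.021
  solve Keq expr → x = -0.003822; check Q = 6.4060e+05
Then add 0.7939 M of E.
Step 2:
                  L         M         E
  Initial    0.2749   0.01827     4.815
  Change   0.003331  0.003331 -0.003331
  Equil      0.2783    0.0216     4.812
  solve Keq expr → x = -0.001665; check Q = 6.4060e+05
Then change container volume by factor 1.5 (V_new/V_old).
Step 3:
                  L         M         E
  Initial    0.1855    0.0144     3.208
  Change   0.006435  0.006435 -0.006435
  Equil       0.192   0.02084     3.202
  solve Keq expr → x = -0.003218; check Q = 6.4060e+05

Direction: reverse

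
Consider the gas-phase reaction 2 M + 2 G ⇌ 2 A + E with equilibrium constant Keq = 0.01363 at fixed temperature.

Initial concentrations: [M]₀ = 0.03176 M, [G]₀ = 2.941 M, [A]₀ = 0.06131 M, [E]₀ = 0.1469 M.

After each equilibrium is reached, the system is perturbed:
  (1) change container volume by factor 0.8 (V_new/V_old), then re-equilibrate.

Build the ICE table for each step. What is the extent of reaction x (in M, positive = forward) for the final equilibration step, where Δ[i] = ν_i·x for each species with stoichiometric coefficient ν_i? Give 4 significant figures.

Q₀ = 0.06329 vs Keq = 0.01363 ⇒ Q>K, reverse
Step 1:
                  M         G         A         E
  init      0.03176     2.941   0.06131    0.1469
  Δ         0.01653   0.01653  -0.01653 -0.008265
  eq        0.04829     2.958   0.04478    0.1386
  solve Keq expr → x = -0.008265; check Q = 0.01363
Then change container volume by factor 0.8 (V_new/V_old).
Step 2:
                  M         G         A         E
  init      0.06036     3.697   0.05598    0.1733
  Δ        -0.00309  -0.00309   0.00309  0.001545
  eq        0.05727     3.694   0.05907    0.1748
  solve Keq expr → x = 0.001545; check Q = 0.01363

x = 0.001545 M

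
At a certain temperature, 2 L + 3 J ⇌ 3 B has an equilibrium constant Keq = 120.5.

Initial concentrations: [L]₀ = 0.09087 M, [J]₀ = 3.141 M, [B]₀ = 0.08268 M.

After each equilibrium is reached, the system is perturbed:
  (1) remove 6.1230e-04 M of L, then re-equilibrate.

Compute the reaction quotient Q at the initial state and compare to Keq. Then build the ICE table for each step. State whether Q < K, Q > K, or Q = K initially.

Q₀ = 0.002209 vs Keq = 120.5 ⇒ Q<K, forward
Step 1:
                   L          J          B
  Initial    0.09087      3.141    0.08268
  Change    -0.08911    -0.1337     0.1337
  Equil     0.001758      3.007     0.2163
  solve Keq expr → x = 0.04456; check Q = 120.5
Then remove 6.1230e-04 M of L.
Step 2:
                   L          J          B
  Initial   0.001145      3.007     0.2163
  Change  6.0055e-04 9.0082e-04 -9.0082e-04
  Equil     0.001746      3.008     0.2154
  solve Keq expr → x = -3.0027e-04; check Q = 120.5

Q₀ = 0.002209; Q < K (proceeds forward)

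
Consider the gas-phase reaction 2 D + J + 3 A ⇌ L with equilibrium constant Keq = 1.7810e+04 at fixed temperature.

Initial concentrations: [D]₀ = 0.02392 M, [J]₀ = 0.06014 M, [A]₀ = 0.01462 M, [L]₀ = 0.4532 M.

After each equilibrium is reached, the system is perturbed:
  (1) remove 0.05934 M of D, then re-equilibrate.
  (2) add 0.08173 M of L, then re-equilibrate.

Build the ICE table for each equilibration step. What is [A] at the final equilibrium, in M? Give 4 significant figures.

Q₀ = 4.2147e+09 vs Keq = 1.7810e+04 ⇒ Q>K, reverse
Step 1:
                    D           J           A           L
  I           0.02392     0.06014     0.01462      0.4532
  C            0.1244     0.06221      0.1866    -0.06221
  E            0.1483      0.1224      0.2013       0.391
  solve Keq expr → x = -0.06221; check Q = 1.7810e+04
Then remove 0.05934 M of D.
Step 2:
                    D           J           A           L
  I           0.08901      0.1224      0.2013       0.391
  C           0.02223     0.01112     0.03335    -0.01112
  E            0.1112      0.1335      0.2346      0.3799
  solve Keq expr → x = -0.01112; check Q = 1.7810e+04
Then add 0.08173 M of L.
Step 3:
                    D           J           A           L
  I            0.1112      0.1335      0.2346      0.4616
  C          0.004718    0.002359    0.007077   -0.002359
  E             0.116      0.1358      0.2417      0.4592
  solve Keq expr → x = -0.002359; check Q = 1.7810e+04

[A]_eq = 0.2417 M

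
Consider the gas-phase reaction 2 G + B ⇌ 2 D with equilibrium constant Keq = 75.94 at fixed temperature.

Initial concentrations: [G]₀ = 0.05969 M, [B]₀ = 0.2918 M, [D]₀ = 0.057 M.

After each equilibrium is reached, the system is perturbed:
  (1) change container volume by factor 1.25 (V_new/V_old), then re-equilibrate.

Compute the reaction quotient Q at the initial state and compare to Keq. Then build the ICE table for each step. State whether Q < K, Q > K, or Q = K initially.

Q₀ = 3.125; Q < K (proceeds forward)

Q₀ = 3.125 vs Keq = 75.94 ⇒ Q<K, forward
Step 1:
                    G           B           D
  I           0.05969      0.2918       0.057
  C          -0.03866    -0.01933     0.03866
  E           0.02103      0.2725     0.09566
  solve Keq expr → x = 0.01933; check Q = 75.94
Then change container volume by factor 1.25 (V_new/V_old).
Step 2:
                    G           B           D
  I           0.01682       0.218     0.07653
  C          0.001567  7.8374e-04   -0.001567
  E           0.01839      0.2188     0.07496
  solve Keq expr → x = -7.8374e-04; check Q = 75.94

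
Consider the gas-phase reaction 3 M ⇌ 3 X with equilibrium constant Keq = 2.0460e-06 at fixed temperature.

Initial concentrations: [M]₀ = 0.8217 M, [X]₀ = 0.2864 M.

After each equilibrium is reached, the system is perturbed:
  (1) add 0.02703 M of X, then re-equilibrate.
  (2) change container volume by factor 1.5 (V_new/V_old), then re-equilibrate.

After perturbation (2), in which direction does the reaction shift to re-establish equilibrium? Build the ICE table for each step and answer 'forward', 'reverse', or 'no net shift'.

Q₀ = 0.04234 vs Keq = 2.0460e-06 ⇒ Q>K, reverse
Step 1:
                   M          X
  I           0.8217     0.2864
  C           0.2725    -0.2725
  E            1.094    0.01389
  solve Keq expr → x = -0.09084; check Q = 2.0460e-06
Then add 0.02703 M of X.
Step 2:
                   M          X
  I            1.094    0.04092
  C          0.02669   -0.02669
  E            1.121    0.01423
  solve Keq expr → x = -0.008897; check Q = 2.0460e-06
Then change container volume by factor 1.5 (V_new/V_old).
Step 3:
                   M          X
  I           0.7473   0.009487
  C                0          0
  E           0.7473   0.009487
  solve Keq expr → x = 0; check Q = 2.0460e-06

Direction: no net shift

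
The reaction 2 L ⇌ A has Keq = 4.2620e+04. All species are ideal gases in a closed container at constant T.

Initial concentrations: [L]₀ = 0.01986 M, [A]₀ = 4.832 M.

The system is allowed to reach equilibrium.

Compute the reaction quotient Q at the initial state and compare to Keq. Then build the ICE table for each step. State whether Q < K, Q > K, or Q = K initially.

Q₀ = 1.2251e+04; Q < K (proceeds forward)

Q₀ = 1.2251e+04 vs Keq = 4.2620e+04 ⇒ Q<K, forward
Step 1:
                  L         A
  init      0.01986     4.832
  Δ       -0.009207  0.004604
  eq        0.01065     4.837
  solve Keq expr → x = 0.004604; check Q = 4.2620e+04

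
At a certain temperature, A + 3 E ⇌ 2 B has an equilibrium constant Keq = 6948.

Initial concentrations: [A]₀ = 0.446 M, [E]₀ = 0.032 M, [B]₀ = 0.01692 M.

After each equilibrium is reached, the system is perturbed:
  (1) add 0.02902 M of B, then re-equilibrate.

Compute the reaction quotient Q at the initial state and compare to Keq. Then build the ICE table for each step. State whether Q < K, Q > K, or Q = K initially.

Q₀ = 19.59 vs Keq = 6948 ⇒ Q<K, forward
Step 1:
                  A         E         B
  I           0.446     0.032   0.01692
  C       -0.008277  -0.02483   0.01655
  E          0.4377  0.007169   0.03347
  solve Keq expr → x = 0.008277; check Q = 6948
Then add 0.02902 M of B.
Step 2:
                  A         E         B
  I          0.4377  0.007169   0.06249
  C        0.001142  0.003425 -0.002283
  E          0.4389   0.01059   0.06021
  solve Keq expr → x = -0.001142; check Q = 6948

Q₀ = 19.59; Q < K (proceeds forward)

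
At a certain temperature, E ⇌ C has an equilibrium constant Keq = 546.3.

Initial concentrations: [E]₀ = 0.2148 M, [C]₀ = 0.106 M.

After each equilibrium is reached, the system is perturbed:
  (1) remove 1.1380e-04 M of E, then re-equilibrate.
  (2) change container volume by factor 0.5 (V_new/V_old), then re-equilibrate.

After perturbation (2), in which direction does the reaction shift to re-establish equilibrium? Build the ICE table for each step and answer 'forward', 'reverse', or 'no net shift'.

Direction: no net shift

Q₀ = 0.4935 vs Keq = 546.3 ⇒ Q<K, forward
Step 1:
                   E          C
  Initial     0.2148      0.106
  Change     -0.2142     0.2142
  Equil   5.8615e-04     0.3202
  solve Keq expr → x = 0.2142; check Q = 546.3
Then remove 1.1380e-04 M of E.
Step 2:
                   E          C
  Initial 4.7235e-04     0.3202
  Change  1.1359e-04 -1.1359e-04
  Equil   5.8594e-04     0.3201
  solve Keq expr → x = -1.1359e-04; check Q = 546.3
Then change container volume by factor 0.5 (V_new/V_old).
Step 3:
                   E          C
  Initial   0.001172     0.6402
  Change           0          0
  Equil     0.001172     0.6402
  solve Keq expr → x = 0; check Q = 546.3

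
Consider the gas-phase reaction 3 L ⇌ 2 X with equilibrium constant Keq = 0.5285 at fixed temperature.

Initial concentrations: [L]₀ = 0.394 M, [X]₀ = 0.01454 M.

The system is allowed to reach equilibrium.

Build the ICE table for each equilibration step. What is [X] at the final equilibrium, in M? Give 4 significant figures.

[X]_eq = 0.0998 M

Q₀ = 0.003457 vs Keq = 0.5285 ⇒ Q<K, forward
Step 1:
                   L          X
  init         0.394    0.01454
  Δ          -0.1279    0.08526
  eq          0.2661     0.0998
  solve Keq expr → x = 0.04263; check Q = 0.5285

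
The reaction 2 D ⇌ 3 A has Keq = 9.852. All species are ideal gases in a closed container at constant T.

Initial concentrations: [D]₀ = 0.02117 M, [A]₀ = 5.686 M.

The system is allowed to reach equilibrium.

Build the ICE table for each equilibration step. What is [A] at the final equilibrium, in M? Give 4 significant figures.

Q₀ = 4.1018e+05 vs Keq = 9.852 ⇒ Q>K, reverse
Step 1:
                    D           A
  init        0.02117       5.686
  Δ             1.721      -2.582
  eq            1.742       3.104
  solve Keq expr → x = -0.8606; check Q = 9.852

[A]_eq = 3.104 M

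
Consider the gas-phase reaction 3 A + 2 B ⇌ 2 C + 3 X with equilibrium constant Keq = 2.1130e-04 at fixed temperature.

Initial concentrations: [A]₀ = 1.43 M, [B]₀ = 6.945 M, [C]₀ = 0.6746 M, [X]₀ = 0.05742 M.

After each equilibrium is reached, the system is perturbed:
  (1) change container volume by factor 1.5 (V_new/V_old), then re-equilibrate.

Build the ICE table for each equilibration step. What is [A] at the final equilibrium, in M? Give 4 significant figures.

[A]_eq = 0.7984 M

Q₀ = 6.1084e-07 vs Keq = 2.1130e-04 ⇒ Q<K, forward
Step 1:
                  A         B         C         X
  I            1.43     6.945    0.6746   0.05742
  C         -0.2323   -0.1549    0.1549    0.2323
  E           1.198      6.79    0.8295    0.2897
  solve Keq expr → x = 0.07744; check Q = 2.1130e-04
Then change container volume by factor 1.5 (V_new/V_old).
Step 2:
                  A         B         C         X
  I          0.7984     4.527     0.553    0.1932
  C               0         0         0         0
  E          0.7984     4.527     0.553    0.1932
  solve Keq expr → x = 0; check Q = 2.1130e-04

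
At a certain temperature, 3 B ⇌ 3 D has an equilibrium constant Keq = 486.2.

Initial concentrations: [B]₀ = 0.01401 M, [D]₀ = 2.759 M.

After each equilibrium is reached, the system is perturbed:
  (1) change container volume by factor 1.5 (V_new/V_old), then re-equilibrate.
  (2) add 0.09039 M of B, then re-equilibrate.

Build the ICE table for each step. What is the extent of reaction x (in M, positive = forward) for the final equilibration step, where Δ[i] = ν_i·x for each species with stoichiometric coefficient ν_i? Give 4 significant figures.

Q₀ = 7.6373e+06 vs Keq = 486.2 ⇒ Q>K, reverse
Step 1:
                    B           D
  I           0.01401       2.759
  C            0.2989     -0.2989
  E            0.3129        2.46
  solve Keq expr → x = -0.09962; check Q = 486.2
Then change container volume by factor 1.5 (V_new/V_old).
Step 2:
                    B           D
  I            0.2086        1.64
  C                 0           0
  E            0.2086        1.64
  solve Keq expr → x = 0; check Q = 486.2
Then add 0.09039 M of B.
Step 3:
                    B           D
  I             0.299        1.64
  C          -0.08019     0.08019
  E            0.2188        1.72
  solve Keq expr → x = 0.02673; check Q = 486.2

x = 0.02673 M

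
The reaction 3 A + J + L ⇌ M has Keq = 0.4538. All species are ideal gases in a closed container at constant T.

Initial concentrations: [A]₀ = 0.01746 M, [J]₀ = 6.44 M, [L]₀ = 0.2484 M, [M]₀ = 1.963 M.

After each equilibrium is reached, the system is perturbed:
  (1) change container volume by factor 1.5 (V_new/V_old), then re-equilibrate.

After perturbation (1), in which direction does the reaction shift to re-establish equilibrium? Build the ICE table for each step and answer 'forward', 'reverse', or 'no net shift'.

Direction: reverse

Q₀ = 2.3054e+05 vs Keq = 0.4538 ⇒ Q>K, reverse
Step 1:
                    A           J           L           M
  Initial     0.01746        6.44      0.2484       1.963
  Change       0.9623      0.3208      0.3208     -0.3208
  Equil        0.9797       6.761      0.5692       1.642
  solve Keq expr → x = -0.3208; check Q = 0.4538
Then change container volume by factor 1.5 (V_new/V_old).
Step 2:
                    A           J           L           M
  Initial      0.6532       4.507      0.3794       1.095
  Change       0.3325      0.1108      0.1108     -0.1108
  Equil        0.9857       4.618      0.4903       0.984
  solve Keq expr → x = -0.1108; check Q = 0.4538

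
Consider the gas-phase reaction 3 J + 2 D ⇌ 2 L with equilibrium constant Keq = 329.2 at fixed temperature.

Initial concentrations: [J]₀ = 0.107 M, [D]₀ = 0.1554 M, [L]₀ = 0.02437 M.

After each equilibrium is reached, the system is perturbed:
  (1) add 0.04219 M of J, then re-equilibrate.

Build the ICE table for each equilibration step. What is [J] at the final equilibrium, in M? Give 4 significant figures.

Q₀ = 20.08 vs Keq = 329.2 ⇒ Q<K, forward
Step 1:
                  J         D         L
  init        0.107    0.1554   0.02437
  Δ        -0.03425  -0.02283   0.02283
  eq        0.07275    0.1326    0.0472
  solve Keq expr → x = 0.01142; check Q = 329.2
Then add 0.04219 M of J.
Step 2:
                  J         D         L
  init       0.1149    0.1326    0.0472
  Δ        -0.02137  -0.01425   0.01425
  eq        0.09357    0.1183   0.06145
  solve Keq expr → x = 0.007124; check Q = 329.2

[J]_eq = 0.09357 M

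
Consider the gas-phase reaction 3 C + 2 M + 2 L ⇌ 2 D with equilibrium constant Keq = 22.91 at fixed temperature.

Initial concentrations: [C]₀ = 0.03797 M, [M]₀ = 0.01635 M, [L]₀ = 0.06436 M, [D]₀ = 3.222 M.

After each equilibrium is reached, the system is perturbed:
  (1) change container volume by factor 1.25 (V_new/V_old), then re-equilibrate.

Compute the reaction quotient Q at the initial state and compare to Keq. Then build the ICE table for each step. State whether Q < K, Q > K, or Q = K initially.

Q₀ = 1.7126e+11; Q > K (proceeds reverse)

Q₀ = 1.7126e+11 vs Keq = 22.91 ⇒ Q>K, reverse
Step 1:
                  C         M         L         D
  Initial   0.03797   0.01635   0.06436     3.222
  Change      1.003    0.6687    0.6687   -0.6687
  Equil       1.041    0.6851    0.7331     2.553
  solve Keq expr → x = -0.3344; check Q = 22.91
Then change container volume by factor 1.25 (V_new/V_old).
Step 2:
                  C         M         L         D
  Initial    0.8328    0.5481    0.5865     2.043
  Change     0.1331   0.08875   0.08875  -0.08875
  Equil       0.966    0.6368    0.6752     1.954
  solve Keq expr → x = -0.04438; check Q = 22.91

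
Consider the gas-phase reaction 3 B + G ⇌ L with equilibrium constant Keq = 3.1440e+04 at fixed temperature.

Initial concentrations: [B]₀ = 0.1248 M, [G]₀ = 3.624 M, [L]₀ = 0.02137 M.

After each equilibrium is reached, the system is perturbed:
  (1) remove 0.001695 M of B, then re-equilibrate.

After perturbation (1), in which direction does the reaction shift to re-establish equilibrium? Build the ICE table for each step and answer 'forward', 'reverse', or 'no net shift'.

Q₀ = 3.034 vs Keq = 3.1440e+04 ⇒ Q<K, forward
Step 1:
                   B          G          L
  I           0.1248      3.624    0.02137
  C          -0.1167   -0.03889    0.03889
  E         0.008116      3.585    0.06026
  solve Keq expr → x = 0.03889; check Q = 3.1440e+04
Then remove 0.001695 M of B.
Step 2:
                   B          G          L
  I         0.006421      3.585    0.06026
  C          0.00167 5.5651e-04 -5.5651e-04
  E         0.008091      3.586    0.05971
  solve Keq expr → x = -5.5651e-04; check Q = 3.1440e+04

Direction: reverse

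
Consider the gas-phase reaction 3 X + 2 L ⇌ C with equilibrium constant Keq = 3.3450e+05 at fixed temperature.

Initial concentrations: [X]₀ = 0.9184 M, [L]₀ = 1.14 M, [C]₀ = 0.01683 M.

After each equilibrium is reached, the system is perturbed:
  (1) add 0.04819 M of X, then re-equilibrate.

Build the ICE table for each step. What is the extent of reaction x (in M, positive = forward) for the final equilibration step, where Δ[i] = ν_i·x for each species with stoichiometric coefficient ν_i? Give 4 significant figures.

x = 0.01578 M

Q₀ = 0.01672 vs Keq = 3.3450e+05 ⇒ Q<K, forward
Step 1:
                    X           L           C
  Initial      0.9184        1.14     0.01683
  Change      -0.9035     -0.6024      0.3012
  Equil       0.01487      0.5376       0.318
  solve Keq expr → x = 0.3012; check Q = 3.3450e+05
Then add 0.04819 M of X.
Step 2:
                    X           L           C
  Initial     0.06306      0.5376       0.318
  Change     -0.04733    -0.03155     0.01578
  Equil       0.01573      0.5061      0.3338
  solve Keq expr → x = 0.01578; check Q = 3.3450e+05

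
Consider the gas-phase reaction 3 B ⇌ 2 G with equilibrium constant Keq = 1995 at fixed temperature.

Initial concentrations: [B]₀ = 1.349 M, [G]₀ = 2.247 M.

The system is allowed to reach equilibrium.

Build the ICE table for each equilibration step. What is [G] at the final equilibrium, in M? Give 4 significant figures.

Q₀ = 2.057 vs Keq = 1995 ⇒ Q<K, forward
Step 1:
                  B         G
  init        1.349     2.247
  Δ          -1.182    0.7883
  eq         0.1665     3.035
  solve Keq expr → x = 0.3942; check Q = 1995

[G]_eq = 3.035 M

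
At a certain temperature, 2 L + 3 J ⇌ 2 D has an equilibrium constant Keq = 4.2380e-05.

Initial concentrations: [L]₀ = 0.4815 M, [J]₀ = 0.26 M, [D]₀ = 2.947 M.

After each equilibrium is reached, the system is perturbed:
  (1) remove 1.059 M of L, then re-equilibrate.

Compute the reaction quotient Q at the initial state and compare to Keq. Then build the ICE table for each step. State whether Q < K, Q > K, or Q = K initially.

Q₀ = 2131; Q > K (proceeds reverse)

Q₀ = 2131 vs Keq = 4.2380e-05 ⇒ Q>K, reverse
Step 1:
                   L          J          D
  init        0.4815       0.26      2.947
  Δ            2.753       4.13     -2.753
  eq           3.235       4.39     0.1937
  solve Keq expr → x = -1.377; check Q = 4.2380e-05
Then remove 1.059 M of L.
Step 2:
                   L          J          D
  init         2.176       4.39     0.1937
  Δ          0.05618    0.08427   -0.05618
  eq           2.232      4.474     0.1375
  solve Keq expr → x = -0.02809; check Q = 4.2380e-05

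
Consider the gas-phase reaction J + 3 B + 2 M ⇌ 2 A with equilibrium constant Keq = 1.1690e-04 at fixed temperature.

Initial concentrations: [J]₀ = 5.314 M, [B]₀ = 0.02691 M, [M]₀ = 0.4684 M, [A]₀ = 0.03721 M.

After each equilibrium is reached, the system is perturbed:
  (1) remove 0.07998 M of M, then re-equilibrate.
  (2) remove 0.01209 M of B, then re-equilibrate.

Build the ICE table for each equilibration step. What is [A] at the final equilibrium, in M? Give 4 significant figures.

Q₀ = 60.94 vs Keq = 1.1690e-04 ⇒ Q>K, reverse
Step 1:
                   J          B          M          A
  I            5.314    0.02691     0.4684    0.03721
  C          0.01846    0.05537    0.03691   -0.03691
  E            5.332    0.08228     0.5053 2.9776e-04
  solve Keq expr → x = -0.01846; check Q = 1.1690e-04
Then remove 0.07998 M of M.
Step 2:
                   J          B          M          A
  I            5.332    0.08228     0.4253 2.9776e-04
  C       2.3390e-05 7.0169e-05 4.6779e-05 -4.6779e-05
  E            5.332    0.08235     0.4254 2.5098e-04
  solve Keq expr → x = -2.3390e-05; check Q = 1.1690e-04
Then remove 0.01209 M of B.
Step 3:
                   J          B          M          A
  I            5.332    0.07026     0.4254 2.5098e-04
  C       2.6415e-05 7.9244e-05 5.2829e-05 -5.2829e-05
  E            5.333    0.07034     0.4254 1.9815e-04
  solve Keq expr → x = -2.6415e-05; check Q = 1.1690e-04

[A]_eq = 1.9815e-04 M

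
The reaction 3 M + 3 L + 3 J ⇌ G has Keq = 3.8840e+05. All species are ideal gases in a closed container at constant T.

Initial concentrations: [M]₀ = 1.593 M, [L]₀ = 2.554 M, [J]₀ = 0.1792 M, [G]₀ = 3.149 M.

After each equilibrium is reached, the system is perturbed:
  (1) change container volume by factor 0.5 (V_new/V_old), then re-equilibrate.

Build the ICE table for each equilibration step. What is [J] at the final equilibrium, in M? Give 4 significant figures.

[J]_eq = 0.001894 M

Q₀ = 8.125 vs Keq = 3.8840e+05 ⇒ Q<K, forward
Step 1:
                   M          L          J          G
  I            1.593      2.554     0.1792      3.149
  C          -0.1732    -0.1732    -0.1732    0.05774
  E             1.42      2.381   0.005979      3.207
  solve Keq expr → x = 0.05774; check Q = 3.8840e+05
Then change container volume by factor 0.5 (V_new/V_old).
Step 2:
                   M          L          J          G
  I             2.84      4.762    0.01196      6.413
  C         -0.01006   -0.01006   -0.01006   0.003355
  E            2.829      4.751   0.001894      6.417
  solve Keq expr → x = 0.003355; check Q = 3.8840e+05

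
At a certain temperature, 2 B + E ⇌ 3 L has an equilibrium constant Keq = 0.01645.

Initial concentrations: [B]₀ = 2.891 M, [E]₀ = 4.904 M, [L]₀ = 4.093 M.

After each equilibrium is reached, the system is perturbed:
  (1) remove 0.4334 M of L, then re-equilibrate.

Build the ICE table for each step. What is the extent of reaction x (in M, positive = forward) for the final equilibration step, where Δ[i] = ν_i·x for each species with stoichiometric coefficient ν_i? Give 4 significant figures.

x = 0.1261 M

Q₀ = 1.673 vs Keq = 0.01645 ⇒ Q>K, reverse
Step 1:
                  B         E         L
  init        2.891     4.904     4.093
  Δ           1.865    0.9326    -2.798
  eq          4.756     5.837     1.295
  solve Keq expr → x = -0.9326; check Q = 0.01645
Then remove 0.4334 M of L.
Step 2:
                  B         E         L
  init        4.756     5.837    0.8617
  Δ         -0.2521   -0.1261    0.3782
  eq          4.504     5.711      1.24
  solve Keq expr → x = 0.1261; check Q = 0.01645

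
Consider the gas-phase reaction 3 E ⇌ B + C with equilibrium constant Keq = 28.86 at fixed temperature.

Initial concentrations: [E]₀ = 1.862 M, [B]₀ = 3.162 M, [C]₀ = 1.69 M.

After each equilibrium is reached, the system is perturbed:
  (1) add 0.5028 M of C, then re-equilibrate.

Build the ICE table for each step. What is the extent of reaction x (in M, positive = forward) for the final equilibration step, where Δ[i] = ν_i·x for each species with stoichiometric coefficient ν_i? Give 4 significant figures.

Q₀ = 0.8278 vs Keq = 28.86 ⇒ Q<K, forward
Step 1:
                  E         B         C
  init        1.862     3.162      1.69
  Δ          -1.224     0.408     0.408
  eq         0.6379      3.57     2.098
  solve Keq expr → x = 0.408; check Q = 28.86
Then add 0.5028 M of C.
Step 2:
                  E         B         C
  init       0.6379      3.57     2.601
  Δ         0.04507  -0.01502  -0.01502
  eq         0.6829     3.555     2.586
  solve Keq expr → x = -0.01502; check Q = 28.86

x = -0.01502 M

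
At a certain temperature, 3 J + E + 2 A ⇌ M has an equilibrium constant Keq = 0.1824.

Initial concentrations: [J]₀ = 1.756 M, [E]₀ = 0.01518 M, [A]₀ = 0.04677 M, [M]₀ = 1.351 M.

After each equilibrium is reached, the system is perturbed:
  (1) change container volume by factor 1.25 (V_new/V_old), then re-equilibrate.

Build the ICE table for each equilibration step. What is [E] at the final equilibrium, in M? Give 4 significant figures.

[E]_eq = 0.3868 M

Q₀ = 7514 vs Keq = 0.1824 ⇒ Q>K, reverse
Step 1:
                   J          E          A          M
  Initial      1.756    0.01518    0.04677      1.351
  Change       1.099     0.3664     0.7328    -0.3664
  Equil        2.855     0.3816     0.7796     0.9846
  solve Keq expr → x = -0.3664; check Q = 0.1824
Then change container volume by factor 1.25 (V_new/V_old).
Step 2:
                   J          E          A          M
  Initial      2.284     0.3053     0.6237     0.7877
  Change      0.2446    0.08153     0.1631   -0.08153
  Equil        2.529     0.3868     0.7867     0.7061
  solve Keq expr → x = -0.08153; check Q = 0.1824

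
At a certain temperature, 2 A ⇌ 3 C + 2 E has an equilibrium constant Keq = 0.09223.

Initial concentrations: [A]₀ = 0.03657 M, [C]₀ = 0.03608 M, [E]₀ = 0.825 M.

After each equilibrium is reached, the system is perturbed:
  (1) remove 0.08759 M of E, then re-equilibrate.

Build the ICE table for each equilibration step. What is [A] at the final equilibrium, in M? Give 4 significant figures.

[A]_eq = 0.02738 M

Q₀ = 0.0239 vs Keq = 0.09223 ⇒ Q<K, forward
Step 1:
                    A           C           E
  Initial     0.03657     0.03608       0.825
  Change    -0.007855     0.01178    0.007855
  Equil       0.02872     0.04786      0.8329
  solve Keq expr → x = 0.003927; check Q = 0.09223
Then remove 0.08759 M of E.
Step 2:
                    A           C           E
  Initial     0.02872     0.04786      0.7453
  Change    -0.001338    0.002007    0.001338
  Equil       0.02738     0.04987      0.7466
  solve Keq expr → x = 6.6896e-04; check Q = 0.09223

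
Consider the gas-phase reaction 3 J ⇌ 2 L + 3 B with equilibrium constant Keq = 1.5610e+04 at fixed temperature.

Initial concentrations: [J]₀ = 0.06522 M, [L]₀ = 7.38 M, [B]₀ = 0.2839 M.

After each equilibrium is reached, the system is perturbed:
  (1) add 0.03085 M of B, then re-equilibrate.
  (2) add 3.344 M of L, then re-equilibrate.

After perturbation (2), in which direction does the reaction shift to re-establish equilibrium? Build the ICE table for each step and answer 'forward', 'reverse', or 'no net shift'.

Q₀ = 4492 vs Keq = 1.5610e+04 ⇒ Q<K, forward
Step 1:
                    J           L           B
  Initial     0.06522        7.38      0.2839
  Change      -0.0192      0.0128      0.0192
  Equil       0.04602       7.393      0.3031
  solve Keq expr → x = 0.006399; check Q = 1.5610e+04
Then add 0.03085 M of B.
Step 2:
                    J           L           B
  Initial     0.04602       7.393      0.3339
  Change     0.004056   -0.002704   -0.004056
  Equil       0.05008        7.39      0.3299
  solve Keq expr → x = -0.001352; check Q = 1.5610e+04
Then add 3.344 M of L.
Step 3:
                    J           L           B
  Initial     0.05008       10.73      0.3299
  Change      0.01182   -0.007879    -0.01182
  Equil        0.0619       10.73      0.3181
  solve Keq expr → x = -0.00394; check Q = 1.5610e+04

Direction: reverse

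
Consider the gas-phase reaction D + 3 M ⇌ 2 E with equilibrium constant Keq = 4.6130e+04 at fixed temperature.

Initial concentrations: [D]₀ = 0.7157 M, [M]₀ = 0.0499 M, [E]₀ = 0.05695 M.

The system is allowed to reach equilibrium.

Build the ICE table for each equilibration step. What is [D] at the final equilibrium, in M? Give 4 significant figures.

[D]_eq = 0.7011 M

Q₀ = 36.47 vs Keq = 4.6130e+04 ⇒ Q<K, forward
Step 1:
                  D         M         E
  Initial    0.7157    0.0499   0.05695
  Change   -0.01459  -0.04378   0.02919
  Equil      0.7011  0.006122   0.08614
  solve Keq expr → x = 0.01459; check Q = 4.6130e+04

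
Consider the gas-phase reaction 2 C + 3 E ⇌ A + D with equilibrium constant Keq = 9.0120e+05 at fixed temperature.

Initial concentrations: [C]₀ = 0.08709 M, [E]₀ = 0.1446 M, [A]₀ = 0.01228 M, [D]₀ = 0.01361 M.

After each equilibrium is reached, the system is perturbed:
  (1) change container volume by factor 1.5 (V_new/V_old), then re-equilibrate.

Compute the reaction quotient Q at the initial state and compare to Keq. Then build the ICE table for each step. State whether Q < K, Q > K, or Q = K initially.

Q₀ = 7.288 vs Keq = 9.0120e+05 ⇒ Q<K, forward
Step 1:
                  C         E         A         D
  I         0.08709    0.1446   0.01228   0.01361
  C        -0.07657   -0.1149   0.03829   0.03829
  E         0.01052   0.02974   0.05057    0.0519
  solve Keq expr → x = 0.03829; check Q = 9.0120e+05
Then change container volume by factor 1.5 (V_new/V_old).
Step 2:
                  C         E         A         D
  I        0.007013   0.01983   0.03371    0.0346
  C        0.002529  0.003793 -0.001264 -0.001264
  E        0.009542   0.02362   0.03245   0.03333
  solve Keq expr → x = -0.001264; check Q = 9.0120e+05

Q₀ = 7.288; Q < K (proceeds forward)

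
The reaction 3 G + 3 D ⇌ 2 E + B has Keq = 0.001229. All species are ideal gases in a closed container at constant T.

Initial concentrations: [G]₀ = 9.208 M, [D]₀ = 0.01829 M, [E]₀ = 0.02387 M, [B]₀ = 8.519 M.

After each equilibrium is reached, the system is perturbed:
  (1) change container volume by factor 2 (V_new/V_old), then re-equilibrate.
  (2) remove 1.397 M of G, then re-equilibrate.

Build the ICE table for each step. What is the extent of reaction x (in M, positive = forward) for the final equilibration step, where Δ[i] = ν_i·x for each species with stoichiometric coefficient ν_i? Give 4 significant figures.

Q₀ = 1.016 vs Keq = 0.001229 ⇒ Q>K, reverse
Step 1:
                   G          D          E          B
  Initial      9.208    0.01829    0.02387      8.519
  Change     0.03037    0.03037   -0.02025   -0.01012
  Equil        9.238    0.04866   0.003622      8.509
  solve Keq expr → x = -0.01012; check Q = 0.001229
Then change container volume by factor 2 (V_new/V_old).
Step 2:
                   G          D          E          B
  Initial      4.619    0.02433   0.001811      4.254
  Change    0.001656   0.001656  -0.001104 -5.5199e-04
  Equil        4.621    0.02599 7.0728e-04      4.254
  solve Keq expr → x = -5.5199e-04; check Q = 0.001229
Then remove 1.397 M of G.
Step 3:
                   G          D          E          B
  Initial      3.224    0.02599 7.0728e-04      4.254
  Change  4.2723e-04 4.2723e-04 -2.8482e-04 -1.4241e-04
  Equil        3.224    0.02641 4.2246e-04      4.254
  solve Keq expr → x = -1.4241e-04; check Q = 0.001229

x = -1.4241e-04 M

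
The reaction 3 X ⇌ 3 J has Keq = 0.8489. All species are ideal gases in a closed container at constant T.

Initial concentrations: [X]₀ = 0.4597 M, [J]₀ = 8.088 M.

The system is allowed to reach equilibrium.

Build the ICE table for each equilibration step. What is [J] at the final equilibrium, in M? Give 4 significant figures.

[J]_eq = 4.157 M

Q₀ = 5446 vs Keq = 0.8489 ⇒ Q>K, reverse
Step 1:
                  X         J
  Initial    0.4597     8.088
  Change      3.931    -3.931
  Equil       4.391     4.157
  solve Keq expr → x = -1.31; check Q = 0.8489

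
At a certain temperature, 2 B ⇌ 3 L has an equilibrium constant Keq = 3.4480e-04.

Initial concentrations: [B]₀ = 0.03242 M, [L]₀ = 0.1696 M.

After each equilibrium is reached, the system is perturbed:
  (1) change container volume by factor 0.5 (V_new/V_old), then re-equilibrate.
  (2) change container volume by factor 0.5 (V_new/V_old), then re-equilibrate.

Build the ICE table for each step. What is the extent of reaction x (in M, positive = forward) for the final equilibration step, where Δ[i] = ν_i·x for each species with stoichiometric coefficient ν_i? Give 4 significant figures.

Q₀ = 4.641 vs Keq = 3.4480e-04 ⇒ Q>K, reverse
Step 1:
                  B         L
  I         0.03242    0.1696
  C          0.1009   -0.1513
  E          0.1333    0.0183
  solve Keq expr → x = -0.05043; check Q = 3.4480e-04
Then change container volume by factor 0.5 (V_new/V_old).
Step 2:
                  B         L
  I          0.2666   0.03659
  C        0.004801 -0.007202
  E          0.2714   0.02939
  solve Keq expr → x = -0.002401; check Q = 3.4480e-04
Then change container volume by factor 0.5 (V_new/V_old).
Step 3:
                  B         L
  I          0.5428   0.05879
  C        0.007788  -0.01168
  E          0.5505    0.0471
  solve Keq expr → x = -0.003894; check Q = 3.4480e-04

x = -0.003894 M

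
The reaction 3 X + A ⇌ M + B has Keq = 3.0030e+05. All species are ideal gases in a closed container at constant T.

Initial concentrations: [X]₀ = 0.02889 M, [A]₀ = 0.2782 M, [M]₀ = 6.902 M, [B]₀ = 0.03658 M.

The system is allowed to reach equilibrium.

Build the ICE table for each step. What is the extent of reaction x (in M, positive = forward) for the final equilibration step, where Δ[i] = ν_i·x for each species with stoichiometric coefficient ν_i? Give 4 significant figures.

Q₀ = 3.7637e+04 vs Keq = 3.0030e+05 ⇒ Q<K, forward
Step 1:
                    X           A           M           B
  Initial     0.02889      0.2782       6.902     0.03658
  Change     -0.01376   -0.004588    0.004588    0.004588
  Equil       0.01513      0.2736       6.907     0.04117
  solve Keq expr → x = 0.004588; check Q = 3.0030e+05

x = 0.004588 M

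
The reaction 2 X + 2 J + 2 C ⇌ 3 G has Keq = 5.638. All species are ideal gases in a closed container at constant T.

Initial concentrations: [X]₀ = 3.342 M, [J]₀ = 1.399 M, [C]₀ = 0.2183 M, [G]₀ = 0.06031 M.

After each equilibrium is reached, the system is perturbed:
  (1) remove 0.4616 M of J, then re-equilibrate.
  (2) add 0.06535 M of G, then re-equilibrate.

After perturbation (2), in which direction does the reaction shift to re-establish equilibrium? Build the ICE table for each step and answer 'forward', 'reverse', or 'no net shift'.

Direction: reverse

Q₀ = 2.1058e-04 vs Keq = 5.638 ⇒ Q<K, forward
Step 1:
                    X           J           C           G
  I             3.342       1.399      0.2183     0.06031
  C            -0.195      -0.195      -0.195      0.2925
  E             3.147       1.204     0.02329      0.3528
  solve Keq expr → x = 0.0975; check Q = 5.638
Then remove 0.4616 M of J.
Step 2:
                    X           J           C           G
  I             3.147      0.7424     0.02329      0.3528
  C           0.01118     0.01118     0.01118    -0.01677
  E             3.158      0.7536     0.03447      0.3361
  solve Keq expr → x = -0.00559; check Q = 5.638
Then add 0.06535 M of G.
Step 3:
                    X           J           C           G
  I             3.158      0.7536     0.03447      0.4014
  C          0.007975    0.007975    0.007975    -0.01196
  E             3.166      0.7615     0.04245      0.3894
  solve Keq expr → x = -0.003988; check Q = 5.638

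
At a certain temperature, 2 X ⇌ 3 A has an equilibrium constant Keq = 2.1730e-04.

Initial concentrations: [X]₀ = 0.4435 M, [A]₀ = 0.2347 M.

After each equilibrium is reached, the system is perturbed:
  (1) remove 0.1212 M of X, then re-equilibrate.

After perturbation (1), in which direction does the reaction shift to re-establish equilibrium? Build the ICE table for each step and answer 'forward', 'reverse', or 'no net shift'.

Direction: reverse

Q₀ = 0.06573 vs Keq = 2.1730e-04 ⇒ Q>K, reverse
Step 1:
                    X           A
  init         0.4435      0.2347
  Δ            0.1288     -0.1933
  eq           0.5723     0.04144
  solve Keq expr → x = -0.06442; check Q = 2.1730e-04
Then remove 0.1212 M of X.
Step 2:
                    X           A
  init         0.4511     0.04144
  Δ          0.003917   -0.005875
  eq           0.4551     0.03557
  solve Keq expr → x = -0.001958; check Q = 2.1730e-04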